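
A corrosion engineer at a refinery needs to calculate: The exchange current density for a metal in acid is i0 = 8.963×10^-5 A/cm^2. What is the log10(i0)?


i0 = 8.963×10^-5 A/cm^2
log10(i0) = -4.048

-4.048


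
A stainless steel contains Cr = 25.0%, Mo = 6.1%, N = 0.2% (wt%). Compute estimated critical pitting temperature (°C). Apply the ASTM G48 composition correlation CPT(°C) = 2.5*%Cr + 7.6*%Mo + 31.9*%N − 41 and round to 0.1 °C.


Apply the ASTM G48 empirical CPT estimate: CPT(°C) = 2.5*%Cr + 7.6*%Mo + 31.9*%N − 41
2.5*25.0 = 62.5; 7.6*6.1 = 46.36; 31.9*0.2 = 6.38
CPT = 62.5 + 46.36 + 6.38 − 41 = 74.24 °C
Rounded to 0.1 °C: CPT ≈ 74.2 °C

74.2 °C


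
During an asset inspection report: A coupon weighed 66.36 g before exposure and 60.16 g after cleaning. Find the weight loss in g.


Weight loss = initial − final
WL = 66.36 − 60.16 = 6.2 g

6.2 g


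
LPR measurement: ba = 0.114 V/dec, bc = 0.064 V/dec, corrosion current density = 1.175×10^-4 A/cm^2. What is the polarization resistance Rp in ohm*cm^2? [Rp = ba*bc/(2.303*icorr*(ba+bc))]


Apply the Stern-Geary equation: Rp = ba*bc / (2.303*icorr*(ba+bc))
ba*bc = 0.114*0.064 = 0.007296
ba+bc = 0.178; 2.303*icorr*(ba+bc) = 2.303*1.175×10^-4*0.178 = 4.8167245×10^-5
Rp = 0.007296 / 4.8167245×10^-5 = 151.47 ohm*cm^2

151.47 ohm*cm^2


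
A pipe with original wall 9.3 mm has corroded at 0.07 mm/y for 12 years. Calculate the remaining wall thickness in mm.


Remaining wall = original − CR × time
t = 9.3 − 0.07*12 = 9.3 − 0.84 = 8.46 mm

8.46 mm


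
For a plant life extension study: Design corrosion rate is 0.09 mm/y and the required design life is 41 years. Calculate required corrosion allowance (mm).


Corrosion allowance = CR × design life
CA = 0.09 * 41 = 3.69 mm

3.69 mm


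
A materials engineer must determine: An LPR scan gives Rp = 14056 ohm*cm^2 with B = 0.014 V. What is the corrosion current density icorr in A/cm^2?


Apply the Stern-Geary relation: icorr = B / Rp
icorr = 0.014 / 14056 = 9.96×10^-7 A/cm^2

9.96×10^-7 A/cm^2


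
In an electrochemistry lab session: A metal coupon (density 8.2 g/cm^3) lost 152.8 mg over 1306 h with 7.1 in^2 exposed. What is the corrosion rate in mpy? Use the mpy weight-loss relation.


Apply the mpy weight-loss relation: CR = 534 * W / (D * A * T)
Numerator: 534 * 152.8 = 81595.2
Denominator: 8.2 * 7.1 * 1306 = 76035.32
CR = 81595.2 / 76035.32 = 1.0731 mpy

1.0731 mpy


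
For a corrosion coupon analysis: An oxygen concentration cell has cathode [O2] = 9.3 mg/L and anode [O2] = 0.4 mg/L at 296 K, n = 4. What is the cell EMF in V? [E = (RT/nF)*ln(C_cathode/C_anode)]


Apply the Nernst concentration-cell relation: E = (RT/nF)*ln(C_cathode/C_anode)
RT/nF = 8.314*296/(4*96485) = 0.00637649 V
ln(9.3/0.4) = 3.14631
E = 0.00637649 * 3.14631 = 0.02006 V

0.02006 V


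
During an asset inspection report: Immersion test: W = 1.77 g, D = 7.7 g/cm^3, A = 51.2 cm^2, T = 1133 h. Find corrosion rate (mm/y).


Apply the mm/y weight-loss relation: CR = 87600 * W / (D * A * T)
Numerator: 87600 * 1.77 = 155052.0
Denominator: 7.7 * 51.2 * 1133 = 446673.92
CR = 155052.0 / 446673.92 = 0.3471 mm/y

0.3471 mm/y


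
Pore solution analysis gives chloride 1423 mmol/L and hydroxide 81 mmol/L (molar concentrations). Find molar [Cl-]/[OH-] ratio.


Threshold parameter = [Cl-] / [OH-] (molar basis; both in mmol/L, so units cancel)
Ratio = 1423 / 81 = 17.57

17.57


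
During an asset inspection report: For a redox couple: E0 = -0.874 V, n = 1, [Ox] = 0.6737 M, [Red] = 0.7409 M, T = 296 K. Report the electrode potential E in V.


Apply the Nernst equation: E = E0 + (RT/nF)*ln([Ox]/[Red])
Step 1: RT/nF = 8.314*296/(1*96485) = 0.02550598 V
Step 2: [Ox]/[Red] = 0.6737/0.7409 = 0.9093
Step 3: ln(0.9093) = -0.09508
Step 4: correction = 0.02550598 * -0.09508 = -0.0024 V
E = -0.874 + -0.0024 = -0.8764 V

-0.8764 V


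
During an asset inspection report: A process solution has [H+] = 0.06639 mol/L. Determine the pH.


pH = −log10[H+]
pH = −log10(0.06639) = 1.18

1.18


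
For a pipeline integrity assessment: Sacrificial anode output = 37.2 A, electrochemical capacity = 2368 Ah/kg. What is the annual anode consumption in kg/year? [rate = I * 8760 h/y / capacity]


Annual consumption = current * hours per year / capacity
Rate = 37.2 * 8760 / 2368 = 137.6 kg/year

137.6 kg/year


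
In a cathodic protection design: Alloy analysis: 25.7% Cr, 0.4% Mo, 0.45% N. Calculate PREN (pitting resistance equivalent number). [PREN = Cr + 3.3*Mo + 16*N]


Apply the PREN formula: PREN = Cr + 3.3*Mo + 16*N
PREN = 25.7 + 3.3*0.4 + 16*0.45
PREN = 25.7 + 1.32 + 7.2 = 34.22

34.22


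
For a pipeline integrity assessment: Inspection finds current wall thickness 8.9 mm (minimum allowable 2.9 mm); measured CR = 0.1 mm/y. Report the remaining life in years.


Apply the remaining-life relation: RL = (t_current − t_min) / CR
RL = (8.9 − 2.9) / 0.1 = 6.0 / 0.1 = 60.0 years

60.0 years


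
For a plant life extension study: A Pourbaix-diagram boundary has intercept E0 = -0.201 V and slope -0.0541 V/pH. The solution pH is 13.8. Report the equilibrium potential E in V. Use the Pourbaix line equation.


Apply the Pourbaix line equation: E = E0 + slope*pH
E = -0.201 + (-0.0541)*13.8 = -0.201 + (-0.74658) = -0.94758 V
Rounded to 3 decimal places: E = -0.948 V

-0.948 V


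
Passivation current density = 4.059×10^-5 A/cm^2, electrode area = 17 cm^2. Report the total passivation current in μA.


I = i_pass * A, then convert A → μA (×10^6)
I = 4.059×10^-5 * 17 * 10^6 = 690.03 μA

690.03 μA


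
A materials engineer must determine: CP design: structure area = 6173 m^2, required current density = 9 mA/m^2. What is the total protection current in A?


I = area * current density, then convert mA → A (÷1000)
I = 6173 * 9 / 1000 = 55.56 A

55.56 A


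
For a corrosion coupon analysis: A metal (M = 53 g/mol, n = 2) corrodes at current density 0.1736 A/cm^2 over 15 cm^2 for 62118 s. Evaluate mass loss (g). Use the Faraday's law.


Apply Faraday's law: m = i*A*t*M / (n*F)
Total charge passed Q = i*A*t = 0.1736*15*62118 = 161755.272 C
m = Q*M/(n*F) = 161755.272*53/(2*96485) = 44.4267 g

44.4267 g


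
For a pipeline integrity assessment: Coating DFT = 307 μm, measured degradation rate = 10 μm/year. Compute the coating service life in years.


Service life = thickness / degradation rate
Life = 307 / 10 = 30.7 years

30.7 years


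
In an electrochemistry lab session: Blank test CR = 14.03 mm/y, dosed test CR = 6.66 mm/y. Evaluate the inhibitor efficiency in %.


Apply the inhibitor-efficiency definition: IE = (CR_blank − CR_inh)/CR_blank × 100
IE = (14.03 − 6.66) / 14.03 × 100
IE = 7.37 / 14.03 × 100 = 52.5 %

52.5 %


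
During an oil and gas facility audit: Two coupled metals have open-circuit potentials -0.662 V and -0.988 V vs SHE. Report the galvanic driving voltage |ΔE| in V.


Driving voltage is the absolute potential difference.
|ΔE| = |-0.662 − (-0.988)| = 0.326 V

0.326 V


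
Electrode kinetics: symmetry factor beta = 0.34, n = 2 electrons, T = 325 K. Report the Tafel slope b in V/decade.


Apply the Tafel slope relation: b = 2.303*R*T/(beta*n*F)
Numerator: 2.303 * 8.314 * 325 = 6222.82
Denominator: 0.34 * 2 * 96485 = 65609.8
b = 6222.82 / 65609.8 = 0.095 V/decade

0.095 V/decade


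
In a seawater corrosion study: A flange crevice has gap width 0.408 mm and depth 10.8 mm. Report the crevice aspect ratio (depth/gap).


Aspect ratio = depth / gap
Ratio = 10.8 / 0.408 = 26.5

26.5


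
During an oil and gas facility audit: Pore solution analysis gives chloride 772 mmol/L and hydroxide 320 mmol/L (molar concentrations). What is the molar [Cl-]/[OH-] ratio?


Threshold parameter = [Cl-] / [OH-] (molar basis; both in mmol/L, so units cancel)
Ratio = 772 / 320 = 2.41

2.41


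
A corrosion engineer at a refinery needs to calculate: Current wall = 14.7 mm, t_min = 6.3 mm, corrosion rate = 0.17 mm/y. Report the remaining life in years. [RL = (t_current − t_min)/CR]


Apply the remaining-life relation: RL = (t_current − t_min) / CR
RL = (14.7 − 6.3) / 0.17 = 8.4 / 0.17 = 49.4 years

49.4 years


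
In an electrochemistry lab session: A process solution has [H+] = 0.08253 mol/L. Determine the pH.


pH = −log10[H+]
pH = −log10(0.08253) = 1.08

1.08


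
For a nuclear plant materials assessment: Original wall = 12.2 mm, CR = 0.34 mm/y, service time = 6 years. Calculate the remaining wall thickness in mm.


Remaining wall = original − CR × time
t = 12.2 − 0.34*6 = 12.2 − 2.04 = 10.16 mm

10.16 mm


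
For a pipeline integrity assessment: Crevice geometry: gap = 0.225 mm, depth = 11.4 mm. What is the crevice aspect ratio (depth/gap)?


Aspect ratio = depth / gap
Ratio = 11.4 / 0.225 = 50.7

50.7


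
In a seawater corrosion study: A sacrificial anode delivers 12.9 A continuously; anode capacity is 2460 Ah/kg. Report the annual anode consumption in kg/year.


Annual consumption = current * hours per year / capacity
Rate = 12.9 * 8760 / 2460 = 45.9 kg/year

45.9 kg/year


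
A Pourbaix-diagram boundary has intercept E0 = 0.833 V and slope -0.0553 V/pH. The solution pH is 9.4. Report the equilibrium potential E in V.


Apply the Pourbaix line equation: E = E0 + slope*pH
E = 0.833 + (-0.0553)*9.4 = 0.833 + (-0.51982) = 0.31318 V
Rounded to 3 decimal places: E = 0.313 V

0.313 V


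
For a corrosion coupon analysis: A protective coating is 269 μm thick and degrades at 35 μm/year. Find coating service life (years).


Service life = thickness / degradation rate
Life = 269 / 35 = 7.7 years

7.7 years


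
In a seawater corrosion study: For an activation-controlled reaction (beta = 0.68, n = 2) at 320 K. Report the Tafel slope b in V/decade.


Apply the Tafel slope relation: b = 2.303*R*T/(beta*n*F)
Numerator: 2.303 * 8.314 * 320 = 6127.09
Denominator: 0.68 * 2 * 96485 = 131219.6
b = 6127.09 / 131219.6 = 0.0467 V/decade

0.0467 V/decade


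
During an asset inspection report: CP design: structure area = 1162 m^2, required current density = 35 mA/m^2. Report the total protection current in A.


I = area * current density, then convert mA → A (÷1000)
I = 1162 * 35 / 1000 = 40.67 A

40.67 A


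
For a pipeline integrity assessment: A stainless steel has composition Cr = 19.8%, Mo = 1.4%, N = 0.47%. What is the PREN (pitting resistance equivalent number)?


Apply the PREN formula: PREN = Cr + 3.3*Mo + 16*N
PREN = 19.8 + 3.3*1.4 + 16*0.47
PREN = 19.8 + 4.62 + 7.52 = 31.94

31.94


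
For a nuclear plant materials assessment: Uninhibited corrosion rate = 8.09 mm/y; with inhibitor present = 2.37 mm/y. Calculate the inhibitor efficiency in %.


Apply the inhibitor-efficiency definition: IE = (CR_blank − CR_inh)/CR_blank × 100
IE = (8.09 − 2.37) / 8.09 × 100
IE = 5.72 / 8.09 × 100 = 70.7 %

70.7 %


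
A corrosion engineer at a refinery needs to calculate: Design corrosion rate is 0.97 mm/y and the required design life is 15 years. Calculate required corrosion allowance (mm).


Corrosion allowance = CR × design life
CA = 0.97 * 15 = 14.55 mm

14.55 mm


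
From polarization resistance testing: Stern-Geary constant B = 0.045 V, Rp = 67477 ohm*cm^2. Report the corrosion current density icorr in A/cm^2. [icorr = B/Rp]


Apply the Stern-Geary relation: icorr = B / Rp
icorr = 0.045 / 67477 = 6.669×10^-7 A/cm^2

6.669×10^-7 A/cm^2


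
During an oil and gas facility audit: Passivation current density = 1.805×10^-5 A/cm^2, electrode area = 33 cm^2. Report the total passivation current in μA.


I = i_pass * A, then convert A → μA (×10^6)
I = 1.805×10^-5 * 33 * 10^6 = 595.65 μA

595.65 μA


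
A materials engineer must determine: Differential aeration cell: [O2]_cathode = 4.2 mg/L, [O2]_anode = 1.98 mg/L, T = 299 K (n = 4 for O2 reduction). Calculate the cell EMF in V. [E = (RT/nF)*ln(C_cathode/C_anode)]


Apply the Nernst concentration-cell relation: E = (RT/nF)*ln(C_cathode/C_anode)
RT/nF = 8.314*299/(4*96485) = 0.00644112 V
ln(4.2/1.98) = 0.75199
E = 0.00644112 * 0.75199 = 0.00484 V

0.00484 V


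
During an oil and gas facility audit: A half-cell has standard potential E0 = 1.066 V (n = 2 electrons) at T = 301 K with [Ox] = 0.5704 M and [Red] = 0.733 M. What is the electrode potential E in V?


Apply the Nernst equation: E = E0 + (RT/nF)*ln([Ox]/[Red])
Step 1: RT/nF = 8.314*301/(2*96485) = 0.01296841 V
Step 2: [Ox]/[Red] = 0.5704/0.733 = 0.778172
Step 3: ln(0.778172) = -0.250808
Step 4: correction = 0.01296841 * -0.250808 = -0.0033 V
E = 1.066 + -0.0033 = 1.0627 V

1.0627 V


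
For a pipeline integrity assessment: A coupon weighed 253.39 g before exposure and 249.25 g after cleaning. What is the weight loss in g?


Weight loss = initial − final
WL = 253.39 − 249.25 = 4.14 g

4.14 g


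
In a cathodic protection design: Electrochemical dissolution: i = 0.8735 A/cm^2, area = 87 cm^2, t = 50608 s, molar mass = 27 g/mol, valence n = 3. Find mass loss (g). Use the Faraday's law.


Apply Faraday's law: m = i*A*t*M / (n*F)
Total charge passed Q = i*A*t = 0.8735*87*50608 = 3845929.656 C
m = Q*M/(n*F) = 3845929.656*27/(3*96485) = 358.744 g

358.744 g


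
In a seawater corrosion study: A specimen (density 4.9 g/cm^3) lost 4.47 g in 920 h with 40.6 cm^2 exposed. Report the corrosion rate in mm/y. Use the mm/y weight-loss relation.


Apply the mm/y weight-loss relation: CR = 87600 * W / (D * A * T)
Numerator: 87600 * 4.47 = 391572.0
Denominator: 4.9 * 40.6 * 920 = 183024.8
CR = 391572.0 / 183024.8 = 2.139448 mm/y

2.139448 mm/y


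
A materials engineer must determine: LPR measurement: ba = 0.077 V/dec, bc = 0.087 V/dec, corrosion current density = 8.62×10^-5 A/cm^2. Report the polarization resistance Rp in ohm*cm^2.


Apply the Stern-Geary equation: Rp = ba*bc / (2.303*icorr*(ba+bc))
ba*bc = 0.077*0.087 = 0.006699
ba+bc = 0.164; 2.303*icorr*(ba+bc) = 2.303*8.62×10^-5*0.164 = 3.255705×10^-5
Rp = 0.006699 / 3.255705×10^-5 = 205.76 ohm*cm^2

205.76 ohm*cm^2


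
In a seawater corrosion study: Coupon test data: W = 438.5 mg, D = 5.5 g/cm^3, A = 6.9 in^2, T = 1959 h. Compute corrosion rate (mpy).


Apply the mpy weight-loss relation: CR = 534 * W / (D * A * T)
Numerator: 534 * 438.5 = 234159.0
Denominator: 5.5 * 6.9 * 1959 = 74344.05
CR = 234159.0 / 74344.05 = 3.15 mpy

3.15 mpy


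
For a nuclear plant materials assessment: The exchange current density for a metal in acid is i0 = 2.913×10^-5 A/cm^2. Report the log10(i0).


i0 = 2.913×10^-5 A/cm^2
log10(i0) = -4.536

-4.536


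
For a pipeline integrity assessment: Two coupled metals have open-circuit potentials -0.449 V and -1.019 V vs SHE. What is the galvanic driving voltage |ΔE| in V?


Driving voltage is the absolute potential difference.
|ΔE| = |-0.449 − (-1.019)| = 0.57 V

0.57 V


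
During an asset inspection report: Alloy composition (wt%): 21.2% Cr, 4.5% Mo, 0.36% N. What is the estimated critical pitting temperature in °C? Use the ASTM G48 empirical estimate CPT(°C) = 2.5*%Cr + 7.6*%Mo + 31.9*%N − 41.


Apply the ASTM G48 empirical CPT estimate: CPT(°C) = 2.5*%Cr + 7.6*%Mo + 31.9*%N − 41
2.5*21.2 = 53; 7.6*4.5 = 34.2; 31.9*0.36 = 11.484
CPT = 53 + 34.2 + 11.484 − 41 = 57.684 °C
Rounded to 0.1 °C: CPT ≈ 57.7 °C

57.7 °C


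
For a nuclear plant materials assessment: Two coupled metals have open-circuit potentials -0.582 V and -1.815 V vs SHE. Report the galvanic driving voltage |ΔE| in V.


Driving voltage is the absolute potential difference.
|ΔE| = |-0.582 − (-1.815)| = 1.233 V

1.233 V


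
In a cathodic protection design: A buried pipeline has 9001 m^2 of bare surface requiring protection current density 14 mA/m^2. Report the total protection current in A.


I = area * current density, then convert mA → A (÷1000)
I = 9001 * 14 / 1000 = 126.01 A

126.01 A


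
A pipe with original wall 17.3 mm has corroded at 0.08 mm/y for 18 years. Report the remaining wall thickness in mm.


Remaining wall = original − CR × time
t = 17.3 − 0.08*18 = 17.3 − 1.44 = 15.86 mm

15.86 mm


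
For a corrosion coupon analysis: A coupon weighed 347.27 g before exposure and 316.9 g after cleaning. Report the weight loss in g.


Weight loss = initial − final
WL = 347.27 − 316.9 = 30.37 g

30.37 g


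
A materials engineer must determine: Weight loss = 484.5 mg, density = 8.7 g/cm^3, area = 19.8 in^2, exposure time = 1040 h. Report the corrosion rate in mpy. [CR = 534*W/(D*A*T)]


Apply the mpy weight-loss relation: CR = 534 * W / (D * A * T)
Numerator: 534 * 484.5 = 258723.0
Denominator: 8.7 * 19.8 * 1040 = 179150.4
CR = 258723.0 / 179150.4 = 1.4442 mpy

1.4442 mpy


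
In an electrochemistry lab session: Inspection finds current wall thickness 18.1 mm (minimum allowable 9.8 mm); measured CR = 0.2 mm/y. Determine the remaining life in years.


Apply the remaining-life relation: RL = (t_current − t_min) / CR
RL = (18.1 − 9.8) / 0.2 = 8.3 / 0.2 = 41.5 years

41.5 years


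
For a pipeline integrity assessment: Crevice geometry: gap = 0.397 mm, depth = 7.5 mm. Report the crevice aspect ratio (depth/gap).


Aspect ratio = depth / gap
Ratio = 7.5 / 0.397 = 18.9

18.9


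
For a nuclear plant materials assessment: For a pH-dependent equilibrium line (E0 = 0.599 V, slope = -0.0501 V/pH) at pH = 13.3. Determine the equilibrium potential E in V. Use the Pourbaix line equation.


Apply the Pourbaix line equation: E = E0 + slope*pH
E = 0.599 + (-0.0501)*13.3 = 0.599 + (-0.66633) = -0.06733 V
Rounded to 3 decimal places: E = -0.067 V

-0.067 V


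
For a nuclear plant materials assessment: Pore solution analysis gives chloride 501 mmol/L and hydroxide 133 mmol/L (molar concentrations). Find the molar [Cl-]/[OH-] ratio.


Threshold parameter = [Cl-] / [OH-] (molar basis; both in mmol/L, so units cancel)
Ratio = 501 / 133 = 3.77

3.77


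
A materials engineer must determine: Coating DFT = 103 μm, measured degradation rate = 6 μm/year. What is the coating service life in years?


Service life = thickness / degradation rate
Life = 103 / 6 = 17.2 years

17.2 years


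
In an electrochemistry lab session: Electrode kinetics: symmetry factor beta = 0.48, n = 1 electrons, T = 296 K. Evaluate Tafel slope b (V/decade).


Apply the Tafel slope relation: b = 2.303*R*T/(beta*n*F)
Numerator: 2.303 * 8.314 * 296 = 5667.55
Denominator: 0.48 * 1 * 96485 = 46312.8
b = 5667.55 / 46312.8 = 0.122 V/decade

0.122 V/decade


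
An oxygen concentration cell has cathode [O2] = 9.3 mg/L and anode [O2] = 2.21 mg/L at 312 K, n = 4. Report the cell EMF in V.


Apply the Nernst concentration-cell relation: E = (RT/nF)*ln(C_cathode/C_anode)
RT/nF = 8.314*312/(4*96485) = 0.00672117 V
ln(9.3/2.21) = 1.43702
E = 0.00672117 * 1.43702 = 0.00966 V

0.00966 V


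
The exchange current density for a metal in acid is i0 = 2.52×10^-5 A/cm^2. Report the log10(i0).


i0 = 2.52×10^-5 A/cm^2
log10(i0) = -4.599

-4.599


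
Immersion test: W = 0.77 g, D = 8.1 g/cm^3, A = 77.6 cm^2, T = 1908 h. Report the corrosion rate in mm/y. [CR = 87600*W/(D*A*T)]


Apply the mm/y weight-loss relation: CR = 87600 * W / (D * A * T)
Numerator: 87600 * 0.77 = 67452.0
Denominator: 8.1 * 77.6 * 1908 = 1199292.48
CR = 67452.0 / 1199292.48 = 0.056243 mm/y

0.056243 mm/y


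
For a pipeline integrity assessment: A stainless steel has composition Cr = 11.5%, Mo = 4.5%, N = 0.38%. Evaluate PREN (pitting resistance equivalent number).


Apply the PREN formula: PREN = Cr + 3.3*Mo + 16*N
PREN = 11.5 + 3.3*4.5 + 16*0.38
PREN = 11.5 + 14.85 + 6.08 = 32.43

32.43


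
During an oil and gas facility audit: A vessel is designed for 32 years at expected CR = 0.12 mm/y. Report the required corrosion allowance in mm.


Corrosion allowance = CR × design life
CA = 0.12 * 32 = 3.84 mm

3.84 mm


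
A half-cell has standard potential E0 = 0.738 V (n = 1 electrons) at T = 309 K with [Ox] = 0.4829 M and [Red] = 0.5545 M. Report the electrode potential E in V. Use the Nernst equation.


Apply the Nernst equation: E = E0 + (RT/nF)*ln([Ox]/[Red])
Step 1: RT/nF = 8.314*309/(1*96485) = 0.02662617 V
Step 2: [Ox]/[Red] = 0.4829/0.5545 = 0.870875
Step 3: ln(0.870875) = -0.138257
Step 4: correction = 0.02662617 * -0.138257 = -0.0037 V
E = 0.738 + -0.0037 = 0.7343 V

0.7343 V


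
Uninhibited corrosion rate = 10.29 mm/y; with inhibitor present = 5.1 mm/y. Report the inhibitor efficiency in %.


Apply the inhibitor-efficiency definition: IE = (CR_blank − CR_inh)/CR_blank × 100
IE = (10.29 − 5.1) / 10.29 × 100
IE = 5.19 / 10.29 × 100 = 50.4 %

50.4 %


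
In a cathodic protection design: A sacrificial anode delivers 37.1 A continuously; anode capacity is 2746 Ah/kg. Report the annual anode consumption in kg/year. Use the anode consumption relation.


Annual consumption = current * hours per year / capacity
Rate = 37.1 * 8760 / 2746 = 118.4 kg/year

118.4 kg/year


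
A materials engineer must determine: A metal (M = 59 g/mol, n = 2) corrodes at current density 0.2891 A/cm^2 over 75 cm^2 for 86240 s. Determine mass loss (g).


Apply Faraday's law: m = i*A*t*M / (n*F)
Total charge passed Q = i*A*t = 0.2891*75*86240 = 1869898.8 C
m = Q*M/(n*F) = 1869898.8*59/(2*96485) = 571.716 g

571.716 g


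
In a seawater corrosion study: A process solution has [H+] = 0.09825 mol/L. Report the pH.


pH = −log10[H+]
pH = −log10(0.09825) = 1.01

1.01


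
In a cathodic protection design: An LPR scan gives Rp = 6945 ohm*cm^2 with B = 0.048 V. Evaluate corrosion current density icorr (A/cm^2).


Apply the Stern-Geary relation: icorr = B / Rp
icorr = 0.048 / 6945 = 6.911×10^-6 A/cm^2

6.911×10^-6 A/cm^2


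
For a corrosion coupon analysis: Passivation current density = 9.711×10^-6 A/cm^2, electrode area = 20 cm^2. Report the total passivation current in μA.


I = i_pass * A, then convert A → μA (×10^6)
I = 9.711×10^-6 * 20 * 10^6 = 194.22 μA

194.22 μA


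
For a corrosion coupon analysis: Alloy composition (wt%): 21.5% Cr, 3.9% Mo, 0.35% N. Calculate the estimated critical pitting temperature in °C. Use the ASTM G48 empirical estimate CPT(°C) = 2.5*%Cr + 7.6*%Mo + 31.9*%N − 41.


Apply the ASTM G48 empirical CPT estimate: CPT(°C) = 2.5*%Cr + 7.6*%Mo + 31.9*%N − 41
2.5*21.5 = 53.75; 7.6*3.9 = 29.64; 31.9*0.35 = 11.165
CPT = 53.75 + 29.64 + 11.165 − 41 = 53.555 °C
Rounded to 0.1 °C: CPT ≈ 53.6 °C

53.6 °C


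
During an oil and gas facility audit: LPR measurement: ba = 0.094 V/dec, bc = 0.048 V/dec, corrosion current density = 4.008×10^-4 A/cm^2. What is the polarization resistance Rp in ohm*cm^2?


Apply the Stern-Geary equation: Rp = ba*bc / (2.303*icorr*(ba+bc))
ba*bc = 0.094*0.048 = 0.004512
ba+bc = 0.142; 2.303*icorr*(ba+bc) = 2.303*4.008×10^-4*0.142 = 1.3107202×10^-4
Rp = 0.004512 / 1.3107202×10^-4 = 34.42 ohm*cm^2

34.42 ohm*cm^2


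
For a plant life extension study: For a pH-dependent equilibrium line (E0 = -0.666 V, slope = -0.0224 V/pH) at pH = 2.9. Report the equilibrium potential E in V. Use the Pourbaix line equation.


Apply the Pourbaix line equation: E = E0 + slope*pH
E = -0.666 + (-0.0224)*2.9 = -0.666 + (-0.06496) = -0.73096 V
Rounded to 3 decimal places: E = -0.731 V

-0.731 V


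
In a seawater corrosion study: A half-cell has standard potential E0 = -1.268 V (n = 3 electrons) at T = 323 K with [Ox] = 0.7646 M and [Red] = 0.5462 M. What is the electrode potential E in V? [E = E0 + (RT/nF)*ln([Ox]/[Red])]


Apply the Nernst equation: E = E0 + (RT/nF)*ln([Ox]/[Red])
Step 1: RT/nF = 8.314*323/(3*96485) = 0.00927751 V
Step 2: [Ox]/[Red] = 0.7646/0.5462 = 1.399854
Step 3: ln(1.399854) = 0.336368
Step 4: correction = 0.00927751 * 0.336368 = 0.0031 V
E = -1.268 + 0.0031 = -1.2649 V

-1.2649 V


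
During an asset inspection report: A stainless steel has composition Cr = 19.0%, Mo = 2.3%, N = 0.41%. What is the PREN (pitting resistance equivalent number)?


Apply the PREN formula: PREN = Cr + 3.3*Mo + 16*N
PREN = 19.0 + 3.3*2.3 + 16*0.41
PREN = 19.0 + 7.59 + 6.56 = 33.15

33.15


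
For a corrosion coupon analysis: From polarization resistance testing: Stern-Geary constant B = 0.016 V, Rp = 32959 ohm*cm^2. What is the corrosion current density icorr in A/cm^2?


Apply the Stern-Geary relation: icorr = B / Rp
icorr = 0.016 / 32959 = 4.855×10^-7 A/cm^2

4.855×10^-7 A/cm^2


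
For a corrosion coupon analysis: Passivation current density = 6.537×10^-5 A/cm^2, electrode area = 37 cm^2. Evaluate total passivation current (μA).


I = i_pass * A, then convert A → μA (×10^6)
I = 6.537×10^-5 * 37 * 10^6 = 2418.69 μA

2418.69 μA


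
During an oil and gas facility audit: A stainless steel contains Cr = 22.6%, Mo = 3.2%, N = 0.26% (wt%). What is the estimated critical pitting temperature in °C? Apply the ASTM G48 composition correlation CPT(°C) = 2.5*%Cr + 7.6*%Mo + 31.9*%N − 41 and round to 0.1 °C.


Apply the ASTM G48 empirical CPT estimate: CPT(°C) = 2.5*%Cr + 7.6*%Mo + 31.9*%N − 41
2.5*22.6 = 56.5; 7.6*3.2 = 24.32; 31.9*0.26 = 8.294
CPT = 56.5 + 24.32 + 8.294 − 41 = 48.114 °C
Rounded to 0.1 °C: CPT ≈ 48.1 °C

48.1 °C


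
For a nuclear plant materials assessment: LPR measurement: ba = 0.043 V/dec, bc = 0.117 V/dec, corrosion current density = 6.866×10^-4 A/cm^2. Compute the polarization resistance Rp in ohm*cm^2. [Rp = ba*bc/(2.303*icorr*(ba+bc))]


Apply the Stern-Geary equation: Rp = ba*bc / (2.303*icorr*(ba+bc))
ba*bc = 0.043*0.117 = 0.005031
ba+bc = 0.16; 2.303*icorr*(ba+bc) = 2.303*6.866×10^-4*0.16 = 2.5299837×10^-4
Rp = 0.005031 / 2.5299837×10^-4 = 19.89 ohm*cm^2

19.89 ohm*cm^2


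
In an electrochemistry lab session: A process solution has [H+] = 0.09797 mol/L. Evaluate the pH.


pH = −log10[H+]
pH = −log10(0.09797) = 1.01

1.01


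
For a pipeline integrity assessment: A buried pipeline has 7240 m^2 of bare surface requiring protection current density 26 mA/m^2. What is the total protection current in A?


I = area * current density, then convert mA → A (÷1000)
I = 7240 * 26 / 1000 = 188.24 A

188.24 A


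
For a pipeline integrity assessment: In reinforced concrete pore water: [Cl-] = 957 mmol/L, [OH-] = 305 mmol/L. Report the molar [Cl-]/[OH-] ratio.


Threshold parameter = [Cl-] / [OH-] (molar basis; both in mmol/L, so units cancel)
Ratio = 957 / 305 = 3.14

3.14


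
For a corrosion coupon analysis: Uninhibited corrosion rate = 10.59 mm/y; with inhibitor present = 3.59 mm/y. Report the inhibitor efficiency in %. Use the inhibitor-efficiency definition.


Apply the inhibitor-efficiency definition: IE = (CR_blank − CR_inh)/CR_blank × 100
IE = (10.59 − 3.59) / 10.59 × 100
IE = 7.0 / 10.59 × 100 = 66.1 %

66.1 %


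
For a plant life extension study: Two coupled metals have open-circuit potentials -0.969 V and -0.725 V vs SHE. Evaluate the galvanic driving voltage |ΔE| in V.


Driving voltage is the absolute potential difference.
|ΔE| = |-0.969 − (-0.725)| = 0.244 V

0.244 V


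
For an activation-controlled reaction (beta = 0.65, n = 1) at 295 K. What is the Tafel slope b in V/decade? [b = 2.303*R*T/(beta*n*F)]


Apply the Tafel slope relation: b = 2.303*R*T/(beta*n*F)
Numerator: 2.303 * 8.314 * 295 = 5648.41
Denominator: 0.65 * 1 * 96485 = 62715.25
b = 5648.41 / 62715.25 = 0.0901 V/decade

0.0901 V/decade


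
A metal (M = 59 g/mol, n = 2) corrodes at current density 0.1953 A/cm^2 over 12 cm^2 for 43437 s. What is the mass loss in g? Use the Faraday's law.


Apply Faraday's law: m = i*A*t*M / (n*F)
Total charge passed Q = i*A*t = 0.1953*12*43437 = 101798.9532 C
m = Q*M/(n*F) = 101798.9532*59/(2*96485) = 31.1247 g

31.1247 g


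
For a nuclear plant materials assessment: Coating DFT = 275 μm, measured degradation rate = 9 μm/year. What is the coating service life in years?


Service life = thickness / degradation rate
Life = 275 / 9 = 30.6 years

30.6 years


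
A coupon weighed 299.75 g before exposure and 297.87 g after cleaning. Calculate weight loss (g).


Weight loss = initial − final
WL = 299.75 − 297.87 = 1.88 g

1.88 g


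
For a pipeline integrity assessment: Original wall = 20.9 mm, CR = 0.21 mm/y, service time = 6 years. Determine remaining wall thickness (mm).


Remaining wall = original − CR × time
t = 20.9 − 0.21*6 = 20.9 − 1.26 = 19.64 mm

19.64 mm


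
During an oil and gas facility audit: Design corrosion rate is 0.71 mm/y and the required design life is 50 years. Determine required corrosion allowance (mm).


Corrosion allowance = CR × design life
CA = 0.71 * 50 = 35.5 mm

35.5 mm


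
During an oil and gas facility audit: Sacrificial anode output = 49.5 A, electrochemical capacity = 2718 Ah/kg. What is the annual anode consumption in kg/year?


Annual consumption = current * hours per year / capacity
Rate = 49.5 * 8760 / 2718 = 159.5 kg/year

159.5 kg/year


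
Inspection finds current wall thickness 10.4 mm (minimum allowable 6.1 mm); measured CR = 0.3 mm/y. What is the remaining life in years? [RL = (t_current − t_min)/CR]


Apply the remaining-life relation: RL = (t_current − t_min) / CR
RL = (10.4 − 6.1) / 0.3 = 4.3 / 0.3 = 14.3 years

14.3 years


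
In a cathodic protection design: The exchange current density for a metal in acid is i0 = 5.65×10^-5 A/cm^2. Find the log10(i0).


i0 = 5.65×10^-5 A/cm^2
log10(i0) = -4.248

-4.248


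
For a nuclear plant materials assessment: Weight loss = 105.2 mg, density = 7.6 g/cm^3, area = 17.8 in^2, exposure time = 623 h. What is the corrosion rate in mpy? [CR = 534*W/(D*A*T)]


Apply the mpy weight-loss relation: CR = 534 * W / (D * A * T)
Numerator: 534 * 105.2 = 56176.8
Denominator: 7.6 * 17.8 * 623 = 84279.44
CR = 56176.8 / 84279.44 = 0.66655 mpy

0.66655 mpy


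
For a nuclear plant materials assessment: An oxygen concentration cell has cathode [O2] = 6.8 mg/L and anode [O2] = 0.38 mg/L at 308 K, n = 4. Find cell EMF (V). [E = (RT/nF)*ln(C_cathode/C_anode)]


Apply the Nernst concentration-cell relation: E = (RT/nF)*ln(C_cathode/C_anode)
RT/nF = 8.314*308/(4*96485) = 0.006635 V
ln(6.8/0.38) = 2.88451
E = 0.006635 * 2.88451 = 0.01914 V

0.01914 V


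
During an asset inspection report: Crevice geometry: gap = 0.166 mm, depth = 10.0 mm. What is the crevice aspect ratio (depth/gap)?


Aspect ratio = depth / gap
Ratio = 10.0 / 0.166 = 60.2

60.2


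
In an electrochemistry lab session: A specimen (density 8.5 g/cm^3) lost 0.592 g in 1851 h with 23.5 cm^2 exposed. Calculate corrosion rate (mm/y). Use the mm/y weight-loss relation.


Apply the mm/y weight-loss relation: CR = 87600 * W / (D * A * T)
Numerator: 87600 * 0.592 = 51859.2
Denominator: 8.5 * 23.5 * 1851 = 369737.25
CR = 51859.2 / 369737.25 = 0.1403 mm/y

0.1403 mm/y


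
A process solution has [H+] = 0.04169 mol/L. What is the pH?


pH = −log10[H+]
pH = −log10(0.04169) = 1.38

1.38


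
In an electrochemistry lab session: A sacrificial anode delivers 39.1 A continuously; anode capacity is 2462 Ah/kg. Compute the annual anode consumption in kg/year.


Annual consumption = current * hours per year / capacity
Rate = 39.1 * 8760 / 2462 = 139.1 kg/year

139.1 kg/year


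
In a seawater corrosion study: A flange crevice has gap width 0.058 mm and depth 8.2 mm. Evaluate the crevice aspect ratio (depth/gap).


Aspect ratio = depth / gap
Ratio = 8.2 / 0.058 = 141.4

141.4


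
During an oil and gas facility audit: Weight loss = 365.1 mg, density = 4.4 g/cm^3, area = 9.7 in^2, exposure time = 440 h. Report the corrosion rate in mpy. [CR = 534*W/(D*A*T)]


Apply the mpy weight-loss relation: CR = 534 * W / (D * A * T)
Numerator: 534 * 365.1 = 194963.4
Denominator: 4.4 * 9.7 * 440 = 18779.2
CR = 194963.4 / 18779.2 = 10.382 mpy

10.382 mpy


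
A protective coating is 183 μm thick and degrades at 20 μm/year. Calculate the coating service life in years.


Service life = thickness / degradation rate
Life = 183 / 20 = 9.2 years

9.2 years


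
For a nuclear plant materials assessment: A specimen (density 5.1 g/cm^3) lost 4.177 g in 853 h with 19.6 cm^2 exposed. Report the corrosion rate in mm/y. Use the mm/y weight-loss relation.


Apply the mm/y weight-loss relation: CR = 87600 * W / (D * A * T)
Numerator: 87600 * 4.177 = 365905.2
Denominator: 5.1 * 19.6 * 853 = 85265.88
CR = 365905.2 / 85265.88 = 4.291344 mm/y

4.291344 mm/y


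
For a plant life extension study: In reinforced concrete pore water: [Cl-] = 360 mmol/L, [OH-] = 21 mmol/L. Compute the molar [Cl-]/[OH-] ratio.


Threshold parameter = [Cl-] / [OH-] (molar basis; both in mmol/L, so units cancel)
Ratio = 360 / 21 = 17.14

17.14


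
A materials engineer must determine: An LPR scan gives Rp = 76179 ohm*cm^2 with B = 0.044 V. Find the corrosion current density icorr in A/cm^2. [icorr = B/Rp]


Apply the Stern-Geary relation: icorr = B / Rp
icorr = 0.044 / 76179 = 5.776×10^-7 A/cm^2

5.776×10^-7 A/cm^2


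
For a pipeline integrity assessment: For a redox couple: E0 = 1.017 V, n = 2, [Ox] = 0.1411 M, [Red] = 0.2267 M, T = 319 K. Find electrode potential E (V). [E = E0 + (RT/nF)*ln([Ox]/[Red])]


Apply the Nernst equation: E = E0 + (RT/nF)*ln([Ox]/[Red])
Step 1: RT/nF = 8.314*319/(2*96485) = 0.01374393 V
Step 2: [Ox]/[Red] = 0.1411/0.2267 = 0.622408
Step 3: ln(0.622408) = -0.474159
Step 4: correction = 0.01374393 * -0.474159 = -0.0065 V
E = 1.017 + -0.0065 = 1.0105 V

1.0105 V


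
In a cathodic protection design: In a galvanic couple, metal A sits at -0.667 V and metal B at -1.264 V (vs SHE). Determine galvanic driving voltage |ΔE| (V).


Driving voltage is the absolute potential difference.
|ΔE| = |-0.667 − (-1.264)| = 0.597 V

0.597 V


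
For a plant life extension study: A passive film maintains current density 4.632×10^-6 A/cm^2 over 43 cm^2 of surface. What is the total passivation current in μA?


I = i_pass * A, then convert A → μA (×10^6)
I = 4.632×10^-6 * 43 * 10^6 = 199.18 μA

199.18 μA


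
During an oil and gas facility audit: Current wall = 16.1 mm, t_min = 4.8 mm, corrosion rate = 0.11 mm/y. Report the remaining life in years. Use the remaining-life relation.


Apply the remaining-life relation: RL = (t_current − t_min) / CR
RL = (16.1 − 4.8) / 0.11 = 11.3 / 0.11 = 102.7 years

102.7 years


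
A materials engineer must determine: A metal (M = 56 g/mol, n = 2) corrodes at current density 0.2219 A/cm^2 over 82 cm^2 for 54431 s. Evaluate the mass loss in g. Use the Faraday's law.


Apply Faraday's law: m = i*A*t*M / (n*F)
Total charge passed Q = i*A*t = 0.2219*82*54431 = 990415.5898 C
m = Q*M/(n*F) = 990415.5898*56/(2*96485) = 287.4191 g

287.4191 g


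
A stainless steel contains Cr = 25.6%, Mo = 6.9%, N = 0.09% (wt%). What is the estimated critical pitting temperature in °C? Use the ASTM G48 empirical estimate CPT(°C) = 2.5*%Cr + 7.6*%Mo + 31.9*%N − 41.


Apply the ASTM G48 empirical CPT estimate: CPT(°C) = 2.5*%Cr + 7.6*%Mo + 31.9*%N − 41
2.5*25.6 = 64; 7.6*6.9 = 52.44; 31.9*0.09 = 2.871
CPT = 64 + 52.44 + 2.871 − 41 = 78.311 °C
Rounded to 0.1 °C: CPT ≈ 78.3 °C

78.3 °C


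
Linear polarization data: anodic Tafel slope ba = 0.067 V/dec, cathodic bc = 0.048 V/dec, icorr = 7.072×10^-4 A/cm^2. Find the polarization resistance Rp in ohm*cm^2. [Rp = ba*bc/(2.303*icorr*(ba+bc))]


Apply the Stern-Geary equation: Rp = ba*bc / (2.303*icorr*(ba+bc))
ba*bc = 0.067*0.048 = 0.003216
ba+bc = 0.115; 2.303*icorr*(ba+bc) = 2.303*7.072×10^-4*0.115 = 1.8729838×10^-4
Rp = 0.003216 / 1.8729838×10^-4 = 17.17 ohm*cm^2

17.17 ohm*cm^2


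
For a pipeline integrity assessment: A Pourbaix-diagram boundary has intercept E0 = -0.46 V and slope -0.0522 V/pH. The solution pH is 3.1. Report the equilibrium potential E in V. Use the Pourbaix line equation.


Apply the Pourbaix line equation: E = E0 + slope*pH
E = -0.46 + (-0.0522)*3.1 = -0.46 + (-0.16182) = -0.62182 V
Rounded to 4 decimal places: E = -0.6218 V

-0.6218 V


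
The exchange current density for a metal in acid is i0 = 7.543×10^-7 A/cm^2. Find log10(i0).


i0 = 7.543×10^-7 A/cm^2
log10(i0) = -6.122

-6.122


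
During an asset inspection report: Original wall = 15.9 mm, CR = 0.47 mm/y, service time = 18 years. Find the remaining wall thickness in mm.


Remaining wall = original − CR × time
t = 15.9 − 0.47*18 = 15.9 − 8.46 = 7.44 mm

7.44 mm


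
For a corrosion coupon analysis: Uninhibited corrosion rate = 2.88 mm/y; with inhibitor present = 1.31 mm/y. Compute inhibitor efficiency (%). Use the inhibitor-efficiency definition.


Apply the inhibitor-efficiency definition: IE = (CR_blank − CR_inh)/CR_blank × 100
IE = (2.88 − 1.31) / 2.88 × 100
IE = 1.57 / 2.88 × 100 = 54.5 %

54.5 %


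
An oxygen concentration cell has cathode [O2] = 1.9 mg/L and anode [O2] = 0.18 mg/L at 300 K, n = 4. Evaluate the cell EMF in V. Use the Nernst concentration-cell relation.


Apply the Nernst concentration-cell relation: E = (RT/nF)*ln(C_cathode/C_anode)
RT/nF = 8.314*300/(4*96485) = 0.00646266 V
ln(1.9/0.18) = 2.35665
E = 0.00646266 * 2.35665 = 0.01523 V

0.01523 V


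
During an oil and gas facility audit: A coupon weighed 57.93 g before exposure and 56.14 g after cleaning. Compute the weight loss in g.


Weight loss = initial − final
WL = 57.93 − 56.14 = 1.79 g

1.79 g


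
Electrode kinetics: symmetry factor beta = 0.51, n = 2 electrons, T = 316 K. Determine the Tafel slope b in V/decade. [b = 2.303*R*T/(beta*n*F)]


Apply the Tafel slope relation: b = 2.303*R*T/(beta*n*F)
Numerator: 2.303 * 8.314 * 316 = 6050.5
Denominator: 0.51 * 2 * 96485 = 98414.7
b = 6050.5 / 98414.7 = 0.061 V/decade

0.061 V/decade


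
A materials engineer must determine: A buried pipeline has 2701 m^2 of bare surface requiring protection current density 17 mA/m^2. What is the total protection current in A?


I = area * current density, then convert mA → A (÷1000)
I = 2701 * 17 / 1000 = 45.92 A

45.92 A


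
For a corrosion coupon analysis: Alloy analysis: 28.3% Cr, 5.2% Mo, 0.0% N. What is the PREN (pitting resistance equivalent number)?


Apply the PREN formula: PREN = Cr + 3.3*Mo + 16*N
PREN = 28.3 + 3.3*5.2 + 16*0.0
PREN = 28.3 + 17.16 + 0.0 = 45.46

45.46


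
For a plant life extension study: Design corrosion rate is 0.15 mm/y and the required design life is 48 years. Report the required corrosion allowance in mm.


Corrosion allowance = CR × design life
CA = 0.15 * 48 = 7.2 mm

7.2 mm


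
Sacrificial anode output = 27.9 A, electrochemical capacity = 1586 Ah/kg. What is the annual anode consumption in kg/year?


Annual consumption = current * hours per year / capacity
Rate = 27.9 * 8760 / 1586 = 154.1 kg/year

154.1 kg/year


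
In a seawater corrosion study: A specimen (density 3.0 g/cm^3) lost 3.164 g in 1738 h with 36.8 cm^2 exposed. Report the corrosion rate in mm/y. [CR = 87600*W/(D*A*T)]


Apply the mm/y weight-loss relation: CR = 87600 * W / (D * A * T)
Numerator: 87600 * 3.164 = 277166.4
Denominator: 3.0 * 36.8 * 1738 = 191875.2
CR = 277166.4 / 191875.2 = 1.444514 mm/y

1.444514 mm/y


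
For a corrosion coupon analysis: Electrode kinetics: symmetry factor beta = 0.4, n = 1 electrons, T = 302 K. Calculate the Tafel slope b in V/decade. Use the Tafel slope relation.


Apply the Tafel slope relation: b = 2.303*R*T/(beta*n*F)
Numerator: 2.303 * 8.314 * 302 = 5782.44
Denominator: 0.4 * 1 * 96485 = 38594.0
b = 5782.44 / 38594.0 = 0.15 V/decade

0.15 V/decade


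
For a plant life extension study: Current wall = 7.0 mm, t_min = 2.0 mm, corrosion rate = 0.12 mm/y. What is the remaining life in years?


Apply the remaining-life relation: RL = (t_current − t_min) / CR
RL = (7.0 − 2.0) / 0.12 = 5.0 / 0.12 = 41.7 years

41.7 years
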